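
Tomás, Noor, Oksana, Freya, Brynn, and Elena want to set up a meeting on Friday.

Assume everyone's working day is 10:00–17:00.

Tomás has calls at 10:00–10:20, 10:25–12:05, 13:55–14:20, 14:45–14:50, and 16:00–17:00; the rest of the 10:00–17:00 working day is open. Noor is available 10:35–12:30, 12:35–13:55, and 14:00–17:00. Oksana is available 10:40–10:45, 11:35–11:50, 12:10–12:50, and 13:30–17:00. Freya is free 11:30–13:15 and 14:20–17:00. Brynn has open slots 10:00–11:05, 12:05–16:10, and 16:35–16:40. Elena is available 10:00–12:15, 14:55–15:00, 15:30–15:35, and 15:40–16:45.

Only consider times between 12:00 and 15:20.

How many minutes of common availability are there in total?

10 minutes

Tomás free within 10:00–17:00: 10:20–10:25, 12:05–13:55, 14:20–14:45, 14:50–16:00.
Tomás ∩ Noor: 12:05–12:30, 12:35–13:55, 14:20–14:45, 14:50–16:00.
Tomás ∩ Noor ∩ Oksana: 12:10–12:30, 12:35–12:50, 13:30–13:55, 14:20–14:45, 14:50–16:00.
Tomás ∩ Noor ∩ Oksana ∩ Freya: 12:10–12:30, 12:35–12:50, 14:20–14:45, 14:50–16:00.
Tomás ∩ Noor ∩ Oksana ∩ Freya ∩ Brynn: 12:10–12:30, 12:35–12:50, 14:20–14:45, 14:50–16:00.
Tomás ∩ Noor ∩ Oksana ∩ Freya ∩ Brynn ∩ Elena: 12:10–12:15, 14:55–15:00, 15:30–15:35, 15:40–16:00.
Restricted to 12:00–15:20: 12:10–12:15, 14:55–15:00.
Total common minutes: 5 + 5 = 10.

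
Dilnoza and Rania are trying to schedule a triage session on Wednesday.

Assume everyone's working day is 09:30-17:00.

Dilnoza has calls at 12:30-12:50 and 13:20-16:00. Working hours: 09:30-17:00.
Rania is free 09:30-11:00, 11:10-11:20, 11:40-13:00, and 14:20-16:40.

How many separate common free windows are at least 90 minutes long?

Dilnoza free within 09:30–17:00: 09:30–12:30, 12:50–13:20, 16:00–17:00.
Dilnoza ∩ Rania: 09:30–11:00, 11:10–11:20, 11:40–12:30, 12:50–13:00, 16:00–16:40.
Windows ≥ 90 min: 09:30–11:00.
That's 1 window.

1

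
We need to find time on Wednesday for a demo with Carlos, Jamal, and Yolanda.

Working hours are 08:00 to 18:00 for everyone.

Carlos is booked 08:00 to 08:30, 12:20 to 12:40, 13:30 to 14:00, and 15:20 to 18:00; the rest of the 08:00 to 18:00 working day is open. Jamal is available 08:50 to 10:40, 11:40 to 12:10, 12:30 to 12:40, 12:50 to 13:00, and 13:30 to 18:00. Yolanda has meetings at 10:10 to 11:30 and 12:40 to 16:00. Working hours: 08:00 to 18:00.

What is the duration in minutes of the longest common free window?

80 minutes

Carlos free within 08:00–18:00: 08:30–12:20, 12:40–13:30, 14:00–15:20.
Yolanda free within 08:00–18:00: 08:00–10:10, 11:30–12:40, 16:00–18:00.
Carlos ∩ Jamal: 08:50–10:40, 11:40–12:10, 12:50–13:00, 14:00–15:20.
Carlos ∩ Jamal ∩ Yolanda: 08:50–10:10, 11:40–12:10.
Common window lengths: 80, 30 min; longest is 80.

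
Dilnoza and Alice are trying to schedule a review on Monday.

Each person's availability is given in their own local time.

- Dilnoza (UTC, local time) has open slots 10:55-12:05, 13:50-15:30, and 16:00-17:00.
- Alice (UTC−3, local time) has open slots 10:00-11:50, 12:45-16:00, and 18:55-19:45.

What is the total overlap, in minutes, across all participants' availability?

120 minutes

Dilnoza → UTC: 10:55–12:05, 13:50–15:30, 16:00–17:00.
Alice → UTC: 13:00–14:50, 15:45–19:00, 21:55–22:45.
Dilnoza ∩ Alice: 13:50–14:50, 16:00–17:00.
Total common minutes: 60 + 60 = 120.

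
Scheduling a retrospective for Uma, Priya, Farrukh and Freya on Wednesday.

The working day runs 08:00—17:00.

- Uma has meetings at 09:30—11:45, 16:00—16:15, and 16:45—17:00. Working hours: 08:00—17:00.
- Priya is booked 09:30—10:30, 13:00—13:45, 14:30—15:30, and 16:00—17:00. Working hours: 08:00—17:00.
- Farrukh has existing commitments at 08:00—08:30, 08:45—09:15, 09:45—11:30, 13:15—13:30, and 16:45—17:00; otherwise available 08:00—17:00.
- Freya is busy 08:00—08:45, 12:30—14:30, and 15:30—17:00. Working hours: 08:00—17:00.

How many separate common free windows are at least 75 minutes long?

0

Uma free within 08:00–17:00: 08:00–09:30, 11:45–16:00, 16:15–16:45.
Priya free within 08:00–17:00: 08:00–09:30, 10:30–13:00, 13:45–14:30, 15:30–16:00.
Farrukh free within 08:00–17:00: 08:30–08:45, 09:15–09:45, 11:30–13:15, 13:30–16:45.
Freya free within 08:00–17:00: 08:45–12:30, 14:30–15:30.
Uma ∩ Priya: 08:00–09:30, 11:45–13:00, 13:45–14:30, 15:30–16:00.
Uma ∩ Priya ∩ Farrukh: 08:30–08:45, 09:15–09:30, 11:45–13:00, 13:45–14:30, 15:30–16:00.
Uma ∩ Priya ∩ Farrukh ∩ Freya: 09:15–09:30, 11:45–12:30.
Windows ≥ 75 min: (none).
That's 0 windows.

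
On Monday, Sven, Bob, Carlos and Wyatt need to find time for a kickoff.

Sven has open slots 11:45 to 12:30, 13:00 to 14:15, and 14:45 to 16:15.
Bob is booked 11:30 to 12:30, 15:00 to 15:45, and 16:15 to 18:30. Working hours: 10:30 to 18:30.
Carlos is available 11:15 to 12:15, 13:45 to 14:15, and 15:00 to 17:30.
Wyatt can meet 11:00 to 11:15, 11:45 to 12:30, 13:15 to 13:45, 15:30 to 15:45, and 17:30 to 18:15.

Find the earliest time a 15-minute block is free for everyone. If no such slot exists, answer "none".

none

Bob free within 10:30–18:30: 10:30–11:30, 12:30–15:00, 15:45–16:15.
Sven ∩ Bob: 13:00–14:15, 14:45–15:00, 15:45–16:15.
Sven ∩ Bob ∩ Carlos: 13:45–14:15, 15:45–16:15.
Sven ∩ Bob ∩ Carlos ∩ Wyatt: (none).
Windows ≥ 15 min: (none).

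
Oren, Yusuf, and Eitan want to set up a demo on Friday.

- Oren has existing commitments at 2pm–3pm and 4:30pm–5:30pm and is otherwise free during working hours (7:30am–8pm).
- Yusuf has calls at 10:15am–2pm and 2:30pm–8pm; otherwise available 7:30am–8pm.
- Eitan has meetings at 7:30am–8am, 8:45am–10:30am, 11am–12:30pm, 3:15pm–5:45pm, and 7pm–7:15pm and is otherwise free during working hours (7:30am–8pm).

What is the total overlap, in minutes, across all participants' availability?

45 minutes

Oren free within 07:30–20:00: 07:30–14:00, 15:00–16:30, 17:30–20:00.
Yusuf free within 07:30–20:00: 07:30–10:15, 14:00–14:30.
Eitan free within 07:30–20:00: 08:00–08:45, 10:30–11:00, 12:30–15:15, 17:45–19:00, 19:15–20:00.
Oren ∩ Yusuf: 07:30–10:15.
Oren ∩ Yusuf ∩ Eitan: 08:00–08:45.
Total common minutes: 45.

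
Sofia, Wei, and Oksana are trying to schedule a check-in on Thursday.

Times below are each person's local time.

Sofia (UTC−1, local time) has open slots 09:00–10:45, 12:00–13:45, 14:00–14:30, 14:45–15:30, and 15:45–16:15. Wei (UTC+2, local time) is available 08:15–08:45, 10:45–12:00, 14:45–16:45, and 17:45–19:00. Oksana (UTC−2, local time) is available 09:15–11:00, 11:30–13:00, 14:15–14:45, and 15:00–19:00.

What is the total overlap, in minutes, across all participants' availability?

Sofia → UTC: 10:00–11:45, 13:00–14:45, 15:00–15:30, 15:45–16:30, 16:45–17:15.
Wei → UTC: 06:15–06:45, 08:45–10:00, 12:45–14:45, 15:45–17:00.
Oksana → UTC: 11:15–13:00, 13:30–15:00, 16:15–16:45, 17:00–21:00.
Sofia ∩ Wei: 13:00–14:45, 15:45–16:30, 16:45–17:00.
Sofia ∩ Wei ∩ Oksana: 13:30–14:45, 16:15–16:30.
Total common minutes: 75 + 15 = 90.

90 minutes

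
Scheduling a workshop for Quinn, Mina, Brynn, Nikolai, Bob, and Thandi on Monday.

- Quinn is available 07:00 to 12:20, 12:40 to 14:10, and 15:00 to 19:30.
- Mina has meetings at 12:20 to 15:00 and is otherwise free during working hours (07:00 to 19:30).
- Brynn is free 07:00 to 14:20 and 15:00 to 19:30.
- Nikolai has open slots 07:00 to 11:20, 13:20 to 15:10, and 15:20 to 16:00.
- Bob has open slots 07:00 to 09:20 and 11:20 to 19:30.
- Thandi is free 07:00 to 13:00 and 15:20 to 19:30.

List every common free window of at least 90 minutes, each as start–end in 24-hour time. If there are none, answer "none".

Mina free within 07:00–19:30: 07:00–12:20, 15:00–19:30.
Quinn ∩ Mina: 07:00–12:20, 15:00–19:30.
Quinn ∩ Mina ∩ Brynn: 07:00–12:20, 15:00–19:30.
Quinn ∩ Mina ∩ Brynn ∩ Nikolai: 07:00–11:20, 15:00–15:10, 15:20–16:00.
Quinn ∩ Mina ∩ Brynn ∩ Nikolai ∩ Bob: 07:00–09:20, 15:00–15:10, 15:20–16:00.
Quinn ∩ Mina ∩ Brynn ∩ Nikolai ∩ Bob ∩ Thandi: 07:00–09:20, 15:20–16:00.
Windows ≥ 90 min: 07:00–09:20.

07:00–09:20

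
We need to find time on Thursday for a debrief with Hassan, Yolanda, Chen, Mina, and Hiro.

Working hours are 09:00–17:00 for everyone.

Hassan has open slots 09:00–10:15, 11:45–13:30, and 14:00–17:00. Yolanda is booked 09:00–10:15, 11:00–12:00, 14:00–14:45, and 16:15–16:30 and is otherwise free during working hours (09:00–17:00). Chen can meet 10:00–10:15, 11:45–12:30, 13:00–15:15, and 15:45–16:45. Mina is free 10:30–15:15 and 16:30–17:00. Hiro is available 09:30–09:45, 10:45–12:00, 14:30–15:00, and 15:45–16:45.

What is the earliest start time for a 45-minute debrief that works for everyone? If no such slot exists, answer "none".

Yolanda free within 09:00–17:00: 10:15–11:00, 12:00–14:00, 14:45–16:15, 16:30–17:00.
Hassan ∩ Yolanda: 12:00–13:30, 14:45–16:15, 16:30–17:00.
Hassan ∩ Yolanda ∩ Chen: 12:00–12:30, 13:00–13:30, 14:45–15:15, 15:45–16:15, 16:30–16:45.
Hassan ∩ Yolanda ∩ Chen ∩ Mina: 12:00–12:30, 13:00–13:30, 14:45–15:15, 16:30–16:45.
Hassan ∩ Yolanda ∩ Chen ∩ Mina ∩ Hiro: 14:45–15:00, 16:30–16:45.
Windows ≥ 45 min: (none).

none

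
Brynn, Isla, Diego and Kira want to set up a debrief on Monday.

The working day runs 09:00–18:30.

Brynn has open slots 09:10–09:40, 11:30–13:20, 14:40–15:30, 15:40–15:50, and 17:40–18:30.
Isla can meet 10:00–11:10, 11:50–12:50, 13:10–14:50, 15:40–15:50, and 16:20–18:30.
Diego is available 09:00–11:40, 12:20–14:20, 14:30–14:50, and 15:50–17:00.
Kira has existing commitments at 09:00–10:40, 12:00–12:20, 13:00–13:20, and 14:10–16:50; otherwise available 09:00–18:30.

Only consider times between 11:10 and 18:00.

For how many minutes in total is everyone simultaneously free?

Kira free within 09:00–18:30: 10:40–12:00, 12:20–13:00, 13:20–14:10, 16:50–18:30.
Brynn ∩ Isla: 11:50–12:50, 13:10–13:20, 14:40–14:50, 15:40–15:50, 17:40–18:30.
Brynn ∩ Isla ∩ Diego: 12:20–12:50, 13:10–13:20, 14:40–14:50.
Brynn ∩ Isla ∩ Diego ∩ Kira: 12:20–12:50.
Restricted to 11:10–18:00: 12:20–12:50.
Total common minutes: 30.

30 minutes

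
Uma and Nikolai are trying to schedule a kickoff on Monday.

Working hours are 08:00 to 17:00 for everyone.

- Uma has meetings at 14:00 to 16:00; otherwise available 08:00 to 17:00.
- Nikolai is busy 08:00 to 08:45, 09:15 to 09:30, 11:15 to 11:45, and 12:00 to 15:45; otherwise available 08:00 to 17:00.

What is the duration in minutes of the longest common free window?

105 minutes

Uma free within 08:00–17:00: 08:00–14:00, 16:00–17:00.
Nikolai free within 08:00–17:00: 08:45–09:15, 09:30–11:15, 11:45–12:00, 15:45–17:00.
Uma ∩ Nikolai: 08:45–09:15, 09:30–11:15, 11:45–12:00, 16:00–17:00.
Common window lengths: 30, 105, 15, 60 min; longest is 105.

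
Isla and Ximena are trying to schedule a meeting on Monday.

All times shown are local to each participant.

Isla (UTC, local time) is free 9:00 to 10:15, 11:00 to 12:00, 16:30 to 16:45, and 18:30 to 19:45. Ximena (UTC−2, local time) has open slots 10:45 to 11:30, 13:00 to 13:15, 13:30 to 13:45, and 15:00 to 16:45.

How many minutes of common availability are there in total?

15 minutes

Isla → UTC: 09:00–10:15, 11:00–12:00, 16:30–16:45, 18:30–19:45.
Ximena → UTC: 12:45–13:30, 15:00–15:15, 15:30–15:45, 17:00–18:45.
Isla ∩ Ximena: 18:30–18:45.
Total common minutes: 15.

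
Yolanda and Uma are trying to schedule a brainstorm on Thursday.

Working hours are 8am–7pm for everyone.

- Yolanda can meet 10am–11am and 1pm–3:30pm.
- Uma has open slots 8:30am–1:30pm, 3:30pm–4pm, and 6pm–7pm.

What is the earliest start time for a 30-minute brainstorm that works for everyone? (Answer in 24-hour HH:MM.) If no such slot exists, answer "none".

10:00

Yolanda ∩ Uma: 10:00–11:00, 13:00–13:30.
Windows ≥ 30 min: 10:00–11:00, 13:00–13:30.
Earliest such window starts at 10:00.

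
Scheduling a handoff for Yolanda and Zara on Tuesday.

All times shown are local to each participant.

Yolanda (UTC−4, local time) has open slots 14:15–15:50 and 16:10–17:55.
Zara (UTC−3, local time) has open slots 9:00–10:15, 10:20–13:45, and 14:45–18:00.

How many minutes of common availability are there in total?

145 minutes

Yolanda → UTC: 18:15–19:50, 20:10–21:55.
Zara → UTC: 12:00–13:15, 13:20–16:45, 17:45–21:00.
Yolanda ∩ Zara: 18:15–19:50, 20:10–21:00.
Total common minutes: 95 + 50 = 145.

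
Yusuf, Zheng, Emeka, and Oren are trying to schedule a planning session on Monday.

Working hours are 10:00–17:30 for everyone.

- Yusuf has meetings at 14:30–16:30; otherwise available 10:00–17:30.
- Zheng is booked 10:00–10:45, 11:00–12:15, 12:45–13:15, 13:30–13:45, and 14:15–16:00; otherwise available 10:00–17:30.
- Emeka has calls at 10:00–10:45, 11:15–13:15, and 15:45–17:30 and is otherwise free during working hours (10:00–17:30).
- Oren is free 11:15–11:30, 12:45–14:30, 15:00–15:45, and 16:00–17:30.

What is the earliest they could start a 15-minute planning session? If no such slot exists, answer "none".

13:15

Yusuf free within 10:00–17:30: 10:00–14:30, 16:30–17:30.
Zheng free within 10:00–17:30: 10:45–11:00, 12:15–12:45, 13:15–13:30, 13:45–14:15, 16:00–17:30.
Emeka free within 10:00–17:30: 10:45–11:15, 13:15–15:45.
Yusuf ∩ Zheng: 10:45–11:00, 12:15–12:45, 13:15–13:30, 13:45–14:15, 16:30–17:30.
Yusuf ∩ Zheng ∩ Emeka: 10:45–11:00, 13:15–13:30, 13:45–14:15.
Yusuf ∩ Zheng ∩ Emeka ∩ Oren: 13:15–13:30, 13:45–14:15.
Windows ≥ 15 min: 13:15–13:30, 13:45–14:15.
Earliest such window starts at 13:15.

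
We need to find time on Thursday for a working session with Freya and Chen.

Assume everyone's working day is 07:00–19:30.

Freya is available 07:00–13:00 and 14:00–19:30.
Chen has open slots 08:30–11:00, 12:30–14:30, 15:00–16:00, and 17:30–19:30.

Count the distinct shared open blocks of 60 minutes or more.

Freya ∩ Chen: 08:30–11:00, 12:30–13:00, 14:00–14:30, 15:00–16:00, 17:30–19:30.
Windows ≥ 60 min: 08:30–11:00, 15:00–16:00, 17:30–19:30.
That's 3 windows.

3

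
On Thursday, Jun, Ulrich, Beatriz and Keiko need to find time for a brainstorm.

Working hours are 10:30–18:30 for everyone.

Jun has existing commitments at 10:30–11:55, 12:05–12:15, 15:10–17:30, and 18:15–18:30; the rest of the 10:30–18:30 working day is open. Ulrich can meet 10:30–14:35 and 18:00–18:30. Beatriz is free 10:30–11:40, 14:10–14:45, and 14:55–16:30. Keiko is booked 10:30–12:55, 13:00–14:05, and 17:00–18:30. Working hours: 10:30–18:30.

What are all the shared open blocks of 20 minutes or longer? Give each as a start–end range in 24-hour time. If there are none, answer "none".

14:10–14:35

Jun free within 10:30–18:30: 11:55–12:05, 12:15–15:10, 17:30–18:15.
Keiko free within 10:30–18:30: 12:55–13:00, 14:05–17:00.
Jun ∩ Ulrich: 11:55–12:05, 12:15–14:35, 18:00–18:15.
Jun ∩ Ulrich ∩ Beatriz: 14:10–14:35.
Jun ∩ Ulrich ∩ Beatriz ∩ Keiko: 14:10–14:35.
Windows ≥ 20 min: 14:10–14:35.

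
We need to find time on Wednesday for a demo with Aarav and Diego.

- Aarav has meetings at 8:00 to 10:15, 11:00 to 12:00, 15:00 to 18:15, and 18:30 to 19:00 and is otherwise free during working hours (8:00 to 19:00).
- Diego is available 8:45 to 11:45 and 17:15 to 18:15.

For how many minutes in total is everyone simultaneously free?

45 minutes

Aarav free within 08:00–19:00: 10:15–11:00, 12:00–15:00, 18:15–18:30.
Aarav ∩ Diego: 10:15–11:00.
Total common minutes: 45.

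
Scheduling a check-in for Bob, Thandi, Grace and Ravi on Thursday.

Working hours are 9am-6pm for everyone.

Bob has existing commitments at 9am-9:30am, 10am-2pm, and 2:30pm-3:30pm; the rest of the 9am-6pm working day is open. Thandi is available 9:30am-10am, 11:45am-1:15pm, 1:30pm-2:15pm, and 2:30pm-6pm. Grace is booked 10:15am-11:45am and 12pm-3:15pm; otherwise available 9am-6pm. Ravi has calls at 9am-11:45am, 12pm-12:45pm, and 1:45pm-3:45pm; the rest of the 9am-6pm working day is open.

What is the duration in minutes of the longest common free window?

135 minutes

Bob free within 09:00–18:00: 09:30–10:00, 14:00–14:30, 15:30–18:00.
Grace free within 09:00–18:00: 09:00–10:15, 11:45–12:00, 15:15–18:00.
Ravi free within 09:00–18:00: 11:45–12:00, 12:45–13:45, 15:45–18:00.
Bob ∩ Thandi: 09:30–10:00, 14:00–14:15, 15:30–18:00.
Bob ∩ Thandi ∩ Grace: 09:30–10:00, 15:30–18:00.
Bob ∩ Thandi ∩ Grace ∩ Ravi: 15:45–18:00.
Single common window of 135 minutes.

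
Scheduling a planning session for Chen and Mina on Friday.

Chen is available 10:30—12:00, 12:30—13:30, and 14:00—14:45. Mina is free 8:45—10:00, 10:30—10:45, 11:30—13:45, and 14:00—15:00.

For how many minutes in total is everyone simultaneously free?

Chen ∩ Mina: 10:30–10:45, 11:30–12:00, 12:30–13:30, 14:00–14:45.
Total common minutes: 15 + 30 + 60 + 45 = 150.

150 minutes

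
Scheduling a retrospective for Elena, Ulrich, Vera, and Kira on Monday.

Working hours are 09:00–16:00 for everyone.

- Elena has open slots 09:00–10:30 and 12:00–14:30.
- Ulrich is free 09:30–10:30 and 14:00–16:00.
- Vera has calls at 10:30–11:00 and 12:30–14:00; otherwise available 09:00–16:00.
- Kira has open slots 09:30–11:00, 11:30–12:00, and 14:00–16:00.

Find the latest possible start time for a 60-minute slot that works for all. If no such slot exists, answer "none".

Vera free within 09:00–16:00: 09:00–10:30, 11:00–12:30, 14:00–16:00.
Elena ∩ Ulrich: 09:30–10:30, 14:00–14:30.
Elena ∩ Ulrich ∩ Vera: 09:30–10:30, 14:00–14:30.
Elena ∩ Ulrich ∩ Vera ∩ Kira: 09:30–10:30, 14:00–14:30.
Windows ≥ 60 min: 09:30–10:30.
Latest start in the last window 09:30–10:30 is 10:30 − 60 min = 09:30.

09:30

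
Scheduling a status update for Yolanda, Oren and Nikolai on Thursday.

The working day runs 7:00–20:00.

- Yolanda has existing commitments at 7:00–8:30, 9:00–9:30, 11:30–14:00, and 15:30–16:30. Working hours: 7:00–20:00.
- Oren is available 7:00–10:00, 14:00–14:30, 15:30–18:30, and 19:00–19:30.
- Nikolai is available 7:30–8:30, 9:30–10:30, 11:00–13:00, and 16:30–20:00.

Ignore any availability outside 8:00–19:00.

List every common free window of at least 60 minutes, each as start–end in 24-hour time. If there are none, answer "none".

Yolanda free within 07:00–20:00: 08:30–09:00, 09:30–11:30, 14:00–15:30, 16:30–20:00.
Yolanda ∩ Oren: 08:30–09:00, 09:30–10:00, 14:00–14:30, 16:30–18:30, 19:00–19:30.
Yolanda ∩ Oren ∩ Nikolai: 09:30–10:00, 16:30–18:30, 19:00–19:30.
Restricted to 08:00–19:00: 09:30–10:00, 16:30–18:30.
Windows ≥ 60 min: 16:30–18:30.

16:30–18:30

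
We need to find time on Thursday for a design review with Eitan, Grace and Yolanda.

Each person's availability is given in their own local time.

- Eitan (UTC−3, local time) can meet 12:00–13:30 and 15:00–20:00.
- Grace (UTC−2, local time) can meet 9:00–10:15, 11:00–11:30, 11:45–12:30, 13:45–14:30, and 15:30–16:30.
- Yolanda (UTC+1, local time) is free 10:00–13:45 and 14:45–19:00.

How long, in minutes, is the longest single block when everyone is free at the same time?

Eitan → UTC: 15:00–16:30, 18:00–23:00.
Grace → UTC: 11:00–12:15, 13:00–13:30, 13:45–14:30, 15:45–16:30, 17:30–18:30.
Yolanda → UTC: 09:00–12:45, 13:45–18:00.
Eitan ∩ Grace: 15:45–16:30, 18:00–18:30.
Eitan ∩ Grace ∩ Yolanda: 15:45–16:30.
Single common window of 45 minutes.

45 minutes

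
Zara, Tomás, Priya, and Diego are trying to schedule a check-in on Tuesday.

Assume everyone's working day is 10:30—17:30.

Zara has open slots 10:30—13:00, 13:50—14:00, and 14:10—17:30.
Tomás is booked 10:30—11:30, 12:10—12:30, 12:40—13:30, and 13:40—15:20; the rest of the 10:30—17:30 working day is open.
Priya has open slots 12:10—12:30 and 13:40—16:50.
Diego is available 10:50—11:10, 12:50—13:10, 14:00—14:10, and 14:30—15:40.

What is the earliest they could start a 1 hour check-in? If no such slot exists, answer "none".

none

Tomás free within 10:30–17:30: 11:30–12:10, 12:30–12:40, 13:30–13:40, 15:20–17:30.
Zara ∩ Tomás: 11:30–12:10, 12:30–12:40, 15:20–17:30.
Zara ∩ Tomás ∩ Priya: 15:20–16:50.
Zara ∩ Tomás ∩ Priya ∩ Diego: 15:20–15:40.
Windows ≥ 60 min: (none).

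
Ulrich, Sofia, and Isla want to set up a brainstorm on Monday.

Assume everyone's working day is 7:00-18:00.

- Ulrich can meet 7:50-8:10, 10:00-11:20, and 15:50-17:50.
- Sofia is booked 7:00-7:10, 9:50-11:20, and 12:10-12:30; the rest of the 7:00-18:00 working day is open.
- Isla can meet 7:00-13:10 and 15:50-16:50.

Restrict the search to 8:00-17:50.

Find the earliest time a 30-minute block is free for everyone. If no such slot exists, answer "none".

Sofia free within 07:00–18:00: 07:10–09:50, 11:20–12:10, 12:30–18:00.
Ulrich ∩ Sofia: 07:50–08:10, 15:50–17:50.
Ulrich ∩ Sofia ∩ Isla: 07:50–08:10, 15:50–16:50.
Restricted to 08:00–17:50: 08:00–08:10, 15:50–16:50.
Windows ≥ 30 min: 15:50–16:50.
Earliest such window starts at 15:50.

15:50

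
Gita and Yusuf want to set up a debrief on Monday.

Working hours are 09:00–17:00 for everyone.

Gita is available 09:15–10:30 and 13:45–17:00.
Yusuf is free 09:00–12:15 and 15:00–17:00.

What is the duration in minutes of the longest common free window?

Gita ∩ Yusuf: 09:15–10:30, 15:00–17:00.
Common window lengths: 75, 120 min; longest is 120.

120 minutes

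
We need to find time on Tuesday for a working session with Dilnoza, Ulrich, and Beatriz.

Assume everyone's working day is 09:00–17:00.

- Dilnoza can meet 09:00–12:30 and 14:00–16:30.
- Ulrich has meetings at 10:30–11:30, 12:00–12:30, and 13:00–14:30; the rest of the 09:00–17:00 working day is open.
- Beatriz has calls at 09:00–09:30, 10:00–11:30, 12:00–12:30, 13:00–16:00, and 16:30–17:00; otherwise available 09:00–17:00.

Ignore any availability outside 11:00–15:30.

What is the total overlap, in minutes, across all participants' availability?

Ulrich free within 09:00–17:00: 09:00–10:30, 11:30–12:00, 12:30–13:00, 14:30–17:00.
Beatriz free within 09:00–17:00: 09:30–10:00, 11:30–12:00, 12:30–13:00, 16:00–16:30.
Dilnoza ∩ Ulrich: 09:00–10:30, 11:30–12:00, 14:30–16:30.
Dilnoza ∩ Ulrich ∩ Beatriz: 09:30–10:00, 11:30–12:00, 16:00–16:30.
Restricted to 11:00–15:30: 11:30–12:00.
Total common minutes: 30.

30 minutes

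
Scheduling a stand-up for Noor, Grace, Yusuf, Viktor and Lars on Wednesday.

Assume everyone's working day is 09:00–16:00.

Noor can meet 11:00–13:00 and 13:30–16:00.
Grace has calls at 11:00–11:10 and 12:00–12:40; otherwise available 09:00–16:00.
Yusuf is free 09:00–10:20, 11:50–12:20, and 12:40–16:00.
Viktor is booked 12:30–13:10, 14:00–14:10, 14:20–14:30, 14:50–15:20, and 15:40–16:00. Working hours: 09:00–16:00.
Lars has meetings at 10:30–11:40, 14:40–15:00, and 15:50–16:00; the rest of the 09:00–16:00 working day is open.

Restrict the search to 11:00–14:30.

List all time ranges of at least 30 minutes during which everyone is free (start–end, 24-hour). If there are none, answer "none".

13:30–14:00

Grace free within 09:00–16:00: 09:00–11:00, 11:10–12:00, 12:40–16:00.
Viktor free within 09:00–16:00: 09:00–12:30, 13:10–14:00, 14:10–14:20, 14:30–14:50, 15:20–15:40.
Lars free within 09:00–16:00: 09:00–10:30, 11:40–14:40, 15:00–15:50.
Noor ∩ Grace: 11:10–12:00, 12:40–13:00, 13:30–16:00.
Noor ∩ Grace ∩ Yusuf: 11:50–12:00, 12:40–13:00, 13:30–16:00.
Noor ∩ Grace ∩ Yusuf ∩ Viktor: 11:50–12:00, 13:30–14:00, 14:10–14:20, 14:30–14:50, 15:20–15:40.
Noor ∩ Grace ∩ Yusuf ∩ Viktor ∩ Lars: 11:50–12:00, 13:30–14:00, 14:10–14:20, 14:30–14:40, 15:20–15:40.
Restricted to 11:00–14:30: 11:50–12:00, 13:30–14:00, 14:10–14:20.
Windows ≥ 30 min: 13:30–14:00.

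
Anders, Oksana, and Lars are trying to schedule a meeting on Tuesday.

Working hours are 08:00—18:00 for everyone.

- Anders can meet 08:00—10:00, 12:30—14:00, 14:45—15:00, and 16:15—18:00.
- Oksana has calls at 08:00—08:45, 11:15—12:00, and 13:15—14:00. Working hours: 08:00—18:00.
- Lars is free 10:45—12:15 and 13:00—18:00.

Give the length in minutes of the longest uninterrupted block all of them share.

Oksana free within 08:00–18:00: 08:45–11:15, 12:00–13:15, 14:00–18:00.
Anders ∩ Oksana: 08:45–10:00, 12:30–13:15, 14:45–15:00, 16:15–18:00.
Anders ∩ Oksana ∩ Lars: 13:00–13:15, 14:45–15:00, 16:15–18:00.
Common window lengths: 15, 15, 105 min; longest is 105.

105 minutes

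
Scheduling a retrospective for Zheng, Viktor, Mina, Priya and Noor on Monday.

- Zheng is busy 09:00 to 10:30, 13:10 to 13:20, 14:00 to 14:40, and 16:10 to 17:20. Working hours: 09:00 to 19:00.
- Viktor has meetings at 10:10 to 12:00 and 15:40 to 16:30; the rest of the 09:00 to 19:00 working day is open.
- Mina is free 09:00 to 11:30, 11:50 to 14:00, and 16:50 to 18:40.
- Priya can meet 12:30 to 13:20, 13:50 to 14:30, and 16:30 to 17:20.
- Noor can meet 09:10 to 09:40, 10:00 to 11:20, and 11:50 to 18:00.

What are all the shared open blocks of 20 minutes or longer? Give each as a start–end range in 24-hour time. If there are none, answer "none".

Zheng free within 09:00–19:00: 10:30–13:10, 13:20–14:00, 14:40–16:10, 17:20–19:00.
Viktor free within 09:00–19:00: 09:00–10:10, 12:00–15:40, 16:30–19:00.
Zheng ∩ Viktor: 12:00–13:10, 13:20–14:00, 14:40–15:40, 17:20–19:00.
Zheng ∩ Viktor ∩ Mina: 12:00–13:10, 13:20–14:00, 17:20–18:40.
Zheng ∩ Viktor ∩ Mina ∩ Priya: 12:30–13:10, 13:50–14:00.
Zheng ∩ Viktor ∩ Mina ∩ Priya ∩ Noor: 12:30–13:10, 13:50–14:00.
Windows ≥ 20 min: 12:30–13:10.

12:30–13:10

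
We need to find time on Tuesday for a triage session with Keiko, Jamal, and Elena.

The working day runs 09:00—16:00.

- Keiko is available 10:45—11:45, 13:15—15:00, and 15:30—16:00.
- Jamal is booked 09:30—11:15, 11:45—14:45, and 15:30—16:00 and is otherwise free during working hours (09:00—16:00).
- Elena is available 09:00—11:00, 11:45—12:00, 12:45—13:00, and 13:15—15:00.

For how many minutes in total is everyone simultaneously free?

Jamal free within 09:00–16:00: 09:00–09:30, 11:15–11:45, 14:45–15:30.
Keiko ∩ Jamal: 11:15–11:45, 14:45–15:00.
Keiko ∩ Jamal ∩ Elena: 14:45–15:00.
Total common minutes: 15.

15 minutes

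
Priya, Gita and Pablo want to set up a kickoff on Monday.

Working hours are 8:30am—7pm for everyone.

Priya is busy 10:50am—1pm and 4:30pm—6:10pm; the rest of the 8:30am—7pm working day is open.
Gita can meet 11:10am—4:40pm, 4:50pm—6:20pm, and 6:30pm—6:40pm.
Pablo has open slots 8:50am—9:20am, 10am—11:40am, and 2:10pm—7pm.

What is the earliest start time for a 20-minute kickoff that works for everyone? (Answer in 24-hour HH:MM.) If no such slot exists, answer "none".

14:10

Priya free within 08:30–19:00: 08:30–10:50, 13:00–16:30, 18:10–19:00.
Priya ∩ Gita: 13:00–16:30, 18:10–18:20, 18:30–18:40.
Priya ∩ Gita ∩ Pablo: 14:10–16:30, 18:10–18:20, 18:30–18:40.
Windows ≥ 20 min: 14:10–16:30.
Earliest such window starts at 14:10.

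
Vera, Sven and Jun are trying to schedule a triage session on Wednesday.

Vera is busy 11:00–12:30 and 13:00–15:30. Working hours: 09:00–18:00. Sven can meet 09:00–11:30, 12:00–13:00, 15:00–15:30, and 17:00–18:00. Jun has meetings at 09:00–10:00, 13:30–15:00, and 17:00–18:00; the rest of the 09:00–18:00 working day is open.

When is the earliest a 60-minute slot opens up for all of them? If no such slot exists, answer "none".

10:00

Vera free within 09:00–18:00: 09:00–11:00, 12:30–13:00, 15:30–18:00.
Jun free within 09:00–18:00: 10:00–13:30, 15:00–17:00.
Vera ∩ Sven: 09:00–11:00, 12:30–13:00, 17:00–18:00.
Vera ∩ Sven ∩ Jun: 10:00–11:00, 12:30–13:00.
Windows ≥ 60 min: 10:00–11:00.
Earliest such window starts at 10:00.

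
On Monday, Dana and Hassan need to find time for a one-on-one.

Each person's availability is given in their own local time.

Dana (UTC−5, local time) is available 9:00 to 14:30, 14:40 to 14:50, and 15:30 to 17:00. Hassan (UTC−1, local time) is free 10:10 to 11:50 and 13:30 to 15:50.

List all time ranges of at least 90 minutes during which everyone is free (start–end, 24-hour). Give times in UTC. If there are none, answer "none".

Dana → UTC: 14:00–19:30, 19:40–19:50, 20:30–22:00.
Hassan → UTC: 11:10–12:50, 14:30–16:50.
Dana ∩ Hassan: 14:30–16:50.
Windows ≥ 90 min: 14:30–16:50.

14:30–16:50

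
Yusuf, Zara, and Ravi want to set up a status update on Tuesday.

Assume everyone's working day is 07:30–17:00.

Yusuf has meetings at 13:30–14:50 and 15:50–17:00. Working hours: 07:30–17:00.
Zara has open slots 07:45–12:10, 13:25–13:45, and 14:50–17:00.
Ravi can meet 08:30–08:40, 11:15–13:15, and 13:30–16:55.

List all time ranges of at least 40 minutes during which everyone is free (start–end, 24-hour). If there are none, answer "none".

Yusuf free within 07:30–17:00: 07:30–13:30, 14:50–15:50.
Yusuf ∩ Zara: 07:45–12:10, 13:25–13:30, 14:50–15:50.
Yusuf ∩ Zara ∩ Ravi: 08:30–08:40, 11:15–12:10, 14:50–15:50.
Windows ≥ 40 min: 11:15–12:10, 14:50–15:50.

11:15–12:10, 14:50–15:50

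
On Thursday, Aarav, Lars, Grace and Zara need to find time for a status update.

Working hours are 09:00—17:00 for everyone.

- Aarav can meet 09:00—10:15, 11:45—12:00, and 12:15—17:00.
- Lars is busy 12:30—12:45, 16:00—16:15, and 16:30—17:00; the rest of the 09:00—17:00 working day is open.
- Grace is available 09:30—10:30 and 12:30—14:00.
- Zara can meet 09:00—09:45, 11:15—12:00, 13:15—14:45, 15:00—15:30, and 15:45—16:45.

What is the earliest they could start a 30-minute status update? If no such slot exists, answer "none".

Lars free within 09:00–17:00: 09:00–12:30, 12:45–16:00, 16:15–16:30.
Aarav ∩ Lars: 09:00–10:15, 11:45–12:00, 12:15–12:30, 12:45–16:00, 16:15–16:30.
Aarav ∩ Lars ∩ Grace: 09:30–10:15, 12:45–14:00.
Aarav ∩ Lars ∩ Grace ∩ Zara: 09:30–09:45, 13:15–14:00.
Windows ≥ 30 min: 13:15–14:00.
Earliest such window starts at 13:15.

13:15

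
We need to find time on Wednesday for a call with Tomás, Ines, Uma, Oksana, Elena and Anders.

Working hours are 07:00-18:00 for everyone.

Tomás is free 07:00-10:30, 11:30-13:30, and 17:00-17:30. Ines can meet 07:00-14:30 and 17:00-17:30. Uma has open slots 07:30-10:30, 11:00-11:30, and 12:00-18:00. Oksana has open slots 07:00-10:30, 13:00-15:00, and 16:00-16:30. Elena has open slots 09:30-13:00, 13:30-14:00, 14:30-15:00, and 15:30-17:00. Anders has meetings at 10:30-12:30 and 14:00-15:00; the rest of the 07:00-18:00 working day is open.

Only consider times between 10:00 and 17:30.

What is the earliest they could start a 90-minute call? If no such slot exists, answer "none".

none

Anders free within 07:00–18:00: 07:00–10:30, 12:30–14:00, 15:00–18:00.
Tomás ∩ Ines: 07:00–10:30, 11:30–13:30, 17:00–17:30.
Tomás ∩ Ines ∩ Uma: 07:30–10:30, 12:00–13:30, 17:00–17:30.
Tomás ∩ Ines ∩ Uma ∩ Oksana: 07:30–10:30, 13:00–13:30.
Tomás ∩ Ines ∩ Uma ∩ Oksana ∩ Elena: 09:30–10:30.
Tomás ∩ Ines ∩ Uma ∩ Oksana ∩ Elena ∩ Anders: 09:30–10:30.
Restricted to 10:00–17:30: 10:00–10:30.
Windows ≥ 90 min: (none).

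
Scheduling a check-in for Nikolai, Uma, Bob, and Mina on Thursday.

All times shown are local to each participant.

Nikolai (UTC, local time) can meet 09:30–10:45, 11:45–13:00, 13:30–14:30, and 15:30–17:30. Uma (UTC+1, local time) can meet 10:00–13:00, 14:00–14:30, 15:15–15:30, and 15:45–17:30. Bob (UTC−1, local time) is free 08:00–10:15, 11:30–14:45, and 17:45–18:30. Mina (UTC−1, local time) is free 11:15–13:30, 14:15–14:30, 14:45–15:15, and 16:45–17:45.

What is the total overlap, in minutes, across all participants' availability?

15 minutes

Nikolai → UTC: 09:30–10:45, 11:45–13:00, 13:30–14:30, 15:30–17:30.
Uma → UTC: 09:00–12:00, 13:00–13:30, 14:15–14:30, 14:45–16:30.
Bob → UTC: 09:00–11:15, 12:30–15:45, 18:45–19:30.
Mina → UTC: 12:15–14:30, 15:15–15:30, 15:45–16:15, 17:45–18:45.
Nikolai ∩ Uma: 09:30–10:45, 11:45–12:00, 14:15–14:30, 15:30–16:30.
Nikolai ∩ Uma ∩ Bob: 09:30–10:45, 14:15–14:30, 15:30–15:45.
Nikolai ∩ Uma ∩ Bob ∩ Mina: 14:15–14:30.
Total common minutes: 15.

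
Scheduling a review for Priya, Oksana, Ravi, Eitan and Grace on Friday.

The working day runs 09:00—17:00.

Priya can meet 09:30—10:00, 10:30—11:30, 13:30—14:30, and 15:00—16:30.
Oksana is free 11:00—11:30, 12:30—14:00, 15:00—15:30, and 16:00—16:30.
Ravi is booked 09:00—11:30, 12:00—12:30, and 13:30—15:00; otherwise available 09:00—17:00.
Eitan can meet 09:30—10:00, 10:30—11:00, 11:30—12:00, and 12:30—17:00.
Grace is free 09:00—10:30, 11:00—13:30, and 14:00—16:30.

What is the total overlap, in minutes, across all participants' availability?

Ravi free within 09:00–17:00: 11:30–12:00, 12:30–13:30, 15:00–17:00.
Priya ∩ Oksana: 11:00–11:30, 13:30–14:00, 15:00–15:30, 16:00–16:30.
Priya ∩ Oksana ∩ Ravi: 15:00–15:30, 16:00–16:30.
Priya ∩ Oksana ∩ Ravi ∩ Eitan: 15:00–15:30, 16:00–16:30.
Priya ∩ Oksana ∩ Ravi ∩ Eitan ∩ Grace: 15:00–15:30, 16:00–16:30.
Total common minutes: 30 + 30 = 60.

60 minutes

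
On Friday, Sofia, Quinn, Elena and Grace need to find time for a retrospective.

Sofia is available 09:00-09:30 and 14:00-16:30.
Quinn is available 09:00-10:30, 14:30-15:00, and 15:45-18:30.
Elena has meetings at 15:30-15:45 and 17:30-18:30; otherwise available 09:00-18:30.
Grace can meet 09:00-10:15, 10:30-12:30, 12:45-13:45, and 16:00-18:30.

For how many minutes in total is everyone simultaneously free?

Elena free within 09:00–18:30: 09:00–15:30, 15:45–17:30.
Sofia ∩ Quinn: 09:00–09:30, 14:30–15:00, 15:45–16:30.
Sofia ∩ Quinn ∩ Elena: 09:00–09:30, 14:30–15:00, 15:45–16:30.
Sofia ∩ Quinn ∩ Elena ∩ Grace: 09:00–09:30, 16:00–16:30.
Total common minutes: 30 + 30 = 60.

60 minutes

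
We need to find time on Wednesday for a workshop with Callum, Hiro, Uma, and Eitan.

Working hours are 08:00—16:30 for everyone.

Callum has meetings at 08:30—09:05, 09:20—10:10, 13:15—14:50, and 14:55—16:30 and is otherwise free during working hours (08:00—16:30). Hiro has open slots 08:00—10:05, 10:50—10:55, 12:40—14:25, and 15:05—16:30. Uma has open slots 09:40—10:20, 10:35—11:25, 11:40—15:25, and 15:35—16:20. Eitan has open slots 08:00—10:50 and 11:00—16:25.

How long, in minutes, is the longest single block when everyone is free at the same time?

35 minutes

Callum free within 08:00–16:30: 08:00–08:30, 09:05–09:20, 10:10–13:15, 14:50–14:55.
Callum ∩ Hiro: 08:00–08:30, 09:05–09:20, 10:50–10:55, 12:40–13:15.
Callum ∩ Hiro ∩ Uma: 10:50–10:55, 12:40–13:15.
Callum ∩ Hiro ∩ Uma ∩ Eitan: 12:40–13:15.
Single common window of 35 minutes.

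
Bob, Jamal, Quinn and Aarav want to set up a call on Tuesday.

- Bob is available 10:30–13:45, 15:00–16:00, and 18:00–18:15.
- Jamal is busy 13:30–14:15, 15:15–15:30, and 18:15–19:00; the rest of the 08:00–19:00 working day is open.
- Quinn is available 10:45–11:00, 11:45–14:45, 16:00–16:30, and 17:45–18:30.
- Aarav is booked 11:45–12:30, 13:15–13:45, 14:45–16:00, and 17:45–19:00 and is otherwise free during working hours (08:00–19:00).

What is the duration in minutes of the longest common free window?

45 minutes

Jamal free within 08:00–19:00: 08:00–13:30, 14:15–15:15, 15:30–18:15.
Aarav free within 08:00–19:00: 08:00–11:45, 12:30–13:15, 13:45–14:45, 16:00–17:45.
Bob ∩ Jamal: 10:30–13:30, 15:00–15:15, 15:30–16:00, 18:00–18:15.
Bob ∩ Jamal ∩ Quinn: 10:45–11:00, 11:45–13:30, 18:00–18:15.
Bob ∩ Jamal ∩ Quinn ∩ Aarav: 10:45–11:00, 12:30–13:15.
Common window lengths: 15, 45 min; longest is 45.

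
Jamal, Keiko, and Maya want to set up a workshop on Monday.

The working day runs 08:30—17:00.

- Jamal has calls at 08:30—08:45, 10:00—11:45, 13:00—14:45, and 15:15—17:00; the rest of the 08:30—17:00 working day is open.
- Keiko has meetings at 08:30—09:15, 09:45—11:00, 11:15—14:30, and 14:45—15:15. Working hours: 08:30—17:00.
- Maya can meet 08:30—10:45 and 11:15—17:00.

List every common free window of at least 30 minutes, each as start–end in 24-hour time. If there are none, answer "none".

Jamal free within 08:30–17:00: 08:45–10:00, 11:45–13:00, 14:45–15:15.
Keiko free within 08:30–17:00: 09:15–09:45, 11:00–11:15, 14:30–14:45, 15:15–17:00.
Jamal ∩ Keiko: 09:15–09:45.
Jamal ∩ Keiko ∩ Maya: 09:15–09:45.
Windows ≥ 30 min: 09:15–09:45.

09:15–09:45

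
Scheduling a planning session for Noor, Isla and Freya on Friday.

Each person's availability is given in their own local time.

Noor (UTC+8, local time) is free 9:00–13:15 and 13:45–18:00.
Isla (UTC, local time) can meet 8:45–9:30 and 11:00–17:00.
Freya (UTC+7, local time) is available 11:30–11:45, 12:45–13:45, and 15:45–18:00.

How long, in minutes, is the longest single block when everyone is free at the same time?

Noor → UTC: 01:00–05:15, 05:45–10:00.
Isla → UTC: 08:45–09:30, 11:00–17:00.
Freya → UTC: 04:30–04:45, 05:45–06:45, 08:45–11:00.
Noor ∩ Isla: 08:45–09:30.
Noor ∩ Isla ∩ Freya: 08:45–09:30.
Single common window of 45 minutes.

45 minutes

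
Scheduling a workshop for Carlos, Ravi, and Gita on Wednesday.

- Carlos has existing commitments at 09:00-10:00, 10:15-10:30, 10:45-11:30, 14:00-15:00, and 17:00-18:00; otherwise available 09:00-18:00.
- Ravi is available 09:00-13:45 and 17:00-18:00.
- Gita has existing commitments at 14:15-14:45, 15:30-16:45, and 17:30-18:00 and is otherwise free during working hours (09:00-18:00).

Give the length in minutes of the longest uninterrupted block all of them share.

135 minutes

Carlos free within 09:00–18:00: 10:00–10:15, 10:30–10:45, 11:30–14:00, 15:00–17:00.
Gita free within 09:00–18:00: 09:00–14:15, 14:45–15:30, 16:45–17:30.
Carlos ∩ Ravi: 10:00–10:15, 10:30–10:45, 11:30–13:45.
Carlos ∩ Ravi ∩ Gita: 10:00–10:15, 10:30–10:45, 11:30–13:45.
Common window lengths: 15, 15, 135 min; longest is 135.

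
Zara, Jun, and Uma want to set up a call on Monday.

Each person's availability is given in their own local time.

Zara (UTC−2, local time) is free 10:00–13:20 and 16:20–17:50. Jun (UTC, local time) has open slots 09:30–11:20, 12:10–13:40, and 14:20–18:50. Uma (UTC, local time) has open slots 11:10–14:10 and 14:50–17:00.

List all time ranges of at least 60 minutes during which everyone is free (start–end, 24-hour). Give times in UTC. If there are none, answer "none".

Zara → UTC: 12:00–15:20, 18:20–19:50.
Jun → UTC: 09:30–11:20, 12:10–13:40, 14:20–18:50.
Uma → UTC: 11:10–14:10, 14:50–17:00.
Zara ∩ Jun: 12:10–13:40, 14:20–15:20, 18:20–18:50.
Zara ∩ Jun ∩ Uma: 12:10–13:40, 14:50–15:20.
Windows ≥ 60 min: 12:10–13:40.

12:10–13:40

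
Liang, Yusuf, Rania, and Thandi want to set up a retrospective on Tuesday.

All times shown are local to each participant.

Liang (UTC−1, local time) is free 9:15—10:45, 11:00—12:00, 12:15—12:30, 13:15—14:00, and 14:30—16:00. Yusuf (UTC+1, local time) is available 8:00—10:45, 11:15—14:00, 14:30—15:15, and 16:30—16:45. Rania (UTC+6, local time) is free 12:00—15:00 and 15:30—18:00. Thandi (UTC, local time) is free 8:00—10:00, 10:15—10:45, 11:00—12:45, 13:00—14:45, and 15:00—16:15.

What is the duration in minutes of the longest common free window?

Liang → UTC: 10:15–11:45, 12:00–13:00, 13:15–13:30, 14:15–15:00, 15:30–17:00.
Yusuf → UTC: 07:00–09:45, 10:15–13:00, 13:30–14:15, 15:30–15:45.
Rania → UTC: 06:00–09:00, 09:30–12:00.
Thandi → UTC: 08:00–10:00, 10:15–10:45, 11:00–12:45, 13:00–14:45, 15:00–16:15.
Liang ∩ Yusuf: 10:15–11:45, 12:00–13:00, 15:30–15:45.
Liang ∩ Yusuf ∩ Rania: 10:15–11:45.
Liang ∩ Yusuf ∩ Rania ∩ Thandi: 10:15–10:45, 11:00–11:45.
Common window lengths: 30, 45 min; longest is 45.

45 minutes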